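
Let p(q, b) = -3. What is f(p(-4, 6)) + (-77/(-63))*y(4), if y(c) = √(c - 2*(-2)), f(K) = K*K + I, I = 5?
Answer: 14 + 22*√2/9 ≈ 17.457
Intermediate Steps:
f(K) = 5 + K² (f(K) = K*K + 5 = K² + 5 = 5 + K²)
y(c) = √(4 + c) (y(c) = √(c + 4) = √(4 + c))
f(p(-4, 6)) + (-77/(-63))*y(4) = (5 + (-3)²) + (-77/(-63))*√(4 + 4) = (5 + 9) + (-77*(-1/63))*√8 = 14 + 11*(2*√2)/9 = 14 + 22*√2/9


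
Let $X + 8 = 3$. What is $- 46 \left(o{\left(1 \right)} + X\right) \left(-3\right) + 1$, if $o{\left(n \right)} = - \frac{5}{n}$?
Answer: $-1379$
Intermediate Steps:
$X = -5$ ($X = -8 + 3 = -5$)
$- 46 \left(o{\left(1 \right)} + X\right) \left(-3\right) + 1 = - 46 \left(- \frac{5}{1} - 5\right) \left(-3\right) + 1 = - 46 \left(\left(-5\right) 1 - 5\right) \left(-3\right) + 1 = - 46 \left(-5 - 5\right) \left(-3\right) + 1 = - 46 \left(\left(-10\right) \left(-3\right)\right) + 1 = \left(-46\right) 30 + 1 = -1380 + 1 = -1379$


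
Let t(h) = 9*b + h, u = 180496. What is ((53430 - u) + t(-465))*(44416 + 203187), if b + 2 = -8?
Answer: -31599342463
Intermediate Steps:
b = -10 (b = -2 - 8 = -10)
t(h) = -90 + h (t(h) = 9*(-10) + h = -90 + h)
((53430 - u) + t(-465))*(44416 + 203187) = ((53430 - 1*180496) + (-90 - 465))*(44416 + 203187) = ((53430 - 180496) - 555)*247603 = (-127066 - 555)*247603 = -127621*247603 = -31599342463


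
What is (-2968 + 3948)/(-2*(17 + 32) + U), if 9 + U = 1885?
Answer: 70/127 ≈ 0.55118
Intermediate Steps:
U = 1876 (U = -9 + 1885 = 1876)
(-2968 + 3948)/(-2*(17 + 32) + U) = (-2968 + 3948)/(-2*(17 + 32) + 1876) = 980/(-2*49 + 1876) = 980/(-98 + 1876) = 980/1778 = 980*(1/1778) = 70/127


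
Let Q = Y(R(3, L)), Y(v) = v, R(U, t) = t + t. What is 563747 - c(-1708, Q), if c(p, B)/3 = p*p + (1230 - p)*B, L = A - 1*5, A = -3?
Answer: -8047021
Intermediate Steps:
L = -8 (L = -3 - 1*5 = -3 - 5 = -8)
R(U, t) = 2*t
Q = -16 (Q = 2*(-8) = -16)
c(p, B) = 3*p² + 3*B*(1230 - p) (c(p, B) = 3*(p*p + (1230 - p)*B) = 3*(p² + B*(1230 - p)) = 3*p² + 3*B*(1230 - p))
563747 - c(-1708, Q) = 563747 - (3*(-1708)² + 3690*(-16) - 3*(-16)*(-1708)) = 563747 - (3*2917264 - 59040 - 81984) = 563747 - (8751792 - 59040 - 81984) = 563747 - 1*8610768 = 563747 - 8610768 = -8047021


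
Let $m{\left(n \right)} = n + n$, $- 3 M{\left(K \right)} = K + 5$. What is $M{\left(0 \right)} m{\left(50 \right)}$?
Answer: $- \frac{500}{3} \approx -166.67$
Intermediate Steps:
$M{\left(K \right)} = - \frac{5}{3} - \frac{K}{3}$ ($M{\left(K \right)} = - \frac{K + 5}{3} = - \frac{5 + K}{3} = - \frac{5}{3} - \frac{K}{3}$)
$m{\left(n \right)} = 2 n$
$M{\left(0 \right)} m{\left(50 \right)} = \left(- \frac{5}{3} - 0\right) 2 \cdot 50 = \left(- \frac{5}{3} + 0\right) 100 = \left(- \frac{5}{3}\right) 100 = - \frac{500}{3}$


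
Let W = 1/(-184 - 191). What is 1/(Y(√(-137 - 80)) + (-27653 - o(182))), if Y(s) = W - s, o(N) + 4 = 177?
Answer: -3913031625/108884058947626 + 140625*I*√217/108884058947626 ≈ -3.5938e-5 + 1.9025e-8*I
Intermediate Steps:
o(N) = 173 (o(N) = -4 + 177 = 173)
W = -1/375 (W = 1/(-375) = -1/375 ≈ -0.0026667)
Y(s) = -1/375 - s
1/(Y(√(-137 - 80)) + (-27653 - o(182))) = 1/((-1/375 - √(-137 - 80)) + (-27653 - 1*173)) = 1/((-1/375 - √(-217)) + (-27653 - 173)) = 1/((-1/375 - I*√217) - 27826) = 1/(-10434751/375 - I*√217)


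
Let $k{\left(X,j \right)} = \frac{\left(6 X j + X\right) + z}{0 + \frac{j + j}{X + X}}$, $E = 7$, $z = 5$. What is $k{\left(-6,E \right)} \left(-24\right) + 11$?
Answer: $- \frac{36355}{7} \approx -5193.6$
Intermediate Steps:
$k{\left(X,j \right)} = \frac{X \left(5 + X + 6 X j\right)}{j}$ ($k{\left(X,j \right)} = \frac{\left(6 X j + X\right) + 5}{0 + \frac{j + j}{X + X}} = \frac{\left(6 X j + X\right) + 5}{0 + \frac{2 j}{2 X}} = \frac{\left(X + 6 X j\right) + 5}{0 + 2 j \frac{1}{2 X}} = \frac{5 + X + 6 X j}{0 + \frac{j}{X}} = \frac{5 + X + 6 X j}{j \frac{1}{X}} = \left(5 + X + 6 X j\right) \frac{X}{j} = \frac{X \left(5 + X + 6 X j\right)}{j}$)
$k{\left(-6,E \right)} \left(-24\right) + 11 = - \frac{6 \left(5 - 6 + 6 \left(-6\right) 7\right)}{7} \left(-24\right) + 11 = \left(-6\right) \frac{1}{7} \left(5 - 6 - 252\right) \left(-24\right) + 11 = \left(-6\right) \frac{1}{7} \left(-253\right) \left(-24\right) + 11 = \frac{1518}{7} \left(-24\right) + 11 = - \frac{36432}{7} + 11 = - \frac{36355}{7}$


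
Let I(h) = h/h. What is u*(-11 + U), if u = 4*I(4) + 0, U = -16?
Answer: -108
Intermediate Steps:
I(h) = 1
u = 4 (u = 4*1 + 0 = 4 + 0 = 4)
u*(-11 + U) = 4*(-11 - 16) = 4*(-27) = -108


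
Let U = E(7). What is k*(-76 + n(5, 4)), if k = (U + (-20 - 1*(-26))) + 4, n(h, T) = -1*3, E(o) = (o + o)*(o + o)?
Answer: -16274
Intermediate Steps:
E(o) = 4*o**2 (E(o) = (2*o)*(2*o) = 4*o**2)
n(h, T) = -3
U = 196 (U = 4*7**2 = 4*49 = 196)
k = 206 (k = (196 + (-20 - 1*(-26))) + 4 = (196 + (-20 + 26)) + 4 = (196 + 6) + 4 = 202 + 4 = 206)
k*(-76 + n(5, 4)) = 206*(-76 - 3) = 206*(-79) = -16274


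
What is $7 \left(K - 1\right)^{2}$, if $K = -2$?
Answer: $63$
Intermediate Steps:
$7 \left(K - 1\right)^{2} = 7 \left(-2 - 1\right)^{2} = 7 \left(-3\right)^{2} = 7 \cdot 9 = 63$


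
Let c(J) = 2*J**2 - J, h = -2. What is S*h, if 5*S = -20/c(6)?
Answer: 4/33 ≈ 0.12121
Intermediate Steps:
c(J) = -J + 2*J**2
S = -2/33 (S = (-20*1/(6*(-1 + 2*6)))/5 = (-20*1/(6*(-1 + 12)))/5 = (-20/(6*11))/5 = (-20/66)/5 = (-20*1/66)/5 = (1/5)*(-10/33) = -2/33 ≈ -0.060606)
S*h = -2/33*(-2) = 4/33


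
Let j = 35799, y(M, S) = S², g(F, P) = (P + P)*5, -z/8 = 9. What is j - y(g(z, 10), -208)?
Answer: -7465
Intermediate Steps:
z = -72 (z = -8*9 = -72)
g(F, P) = 10*P (g(F, P) = (2*P)*5 = 10*P)
j - y(g(z, 10), -208) = 35799 - 1*(-208)² = 35799 - 1*43264 = 35799 - 43264 = -7465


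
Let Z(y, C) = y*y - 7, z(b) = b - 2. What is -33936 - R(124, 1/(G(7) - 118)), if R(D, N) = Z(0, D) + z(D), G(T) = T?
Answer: -34051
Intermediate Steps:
z(b) = -2 + b
Z(y, C) = -7 + y² (Z(y, C) = y² - 7 = -7 + y²)
R(D, N) = -9 + D (R(D, N) = (-7 + 0²) + (-2 + D) = (-7 + 0) + (-2 + D) = -7 + (-2 + D) = -9 + D)
-33936 - R(124, 1/(G(7) - 118)) = -33936 - (-9 + 124) = -33936 - 1*115 = -33936 - 115 = -34051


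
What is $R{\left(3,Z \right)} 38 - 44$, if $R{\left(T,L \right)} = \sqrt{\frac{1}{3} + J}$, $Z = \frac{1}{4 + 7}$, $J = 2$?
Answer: $-44 + \frac{38 \sqrt{21}}{3} \approx 14.046$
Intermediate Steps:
$Z = \frac{1}{11} \approx 0.090909$
$R{\left(T,L \right)} = \frac{\sqrt{21}}{3}$ ($R{\left(T,L \right)} = \sqrt{\frac{1}{3} + 2} = \sqrt{\frac{7}{3}} = \frac{\sqrt{21}}{3}$)
$R{\left(3,Z \right)} 38 - 44 = \frac{\sqrt{21}}{3} \cdot 38 - 44 = \frac{38 \sqrt{21}}{3} - 44 = -44 + \frac{38 \sqrt{21}}{3}$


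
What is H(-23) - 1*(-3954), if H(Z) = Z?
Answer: 3931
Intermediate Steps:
H(-23) - 1*(-3954) = -23 - 1*(-3954) = -23 + 3954 = 3931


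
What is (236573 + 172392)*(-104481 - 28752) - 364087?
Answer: -54487997932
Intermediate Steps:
(236573 + 172392)*(-104481 - 28752) - 364087 = 408965*(-133233) - 364087 = -54487633845 - 364087 = -54487997932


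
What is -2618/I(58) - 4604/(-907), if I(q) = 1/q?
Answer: -137717904/907 ≈ -1.5184e+5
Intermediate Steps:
-2618/I(58) - 4604/(-907) = -2618/(1/58) - 4604/(-907) = -2618/1/58 - 4604*(-1/907) = -2618*58 + 4604/907 = -151844 + 4604/907 = -137717904/907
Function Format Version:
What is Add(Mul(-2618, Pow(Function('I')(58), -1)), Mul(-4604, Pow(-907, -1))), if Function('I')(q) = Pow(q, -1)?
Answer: Rational(-137717904, 907) ≈ -1.5184e+5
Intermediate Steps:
Add(Mul(-2618, Pow(Function('I')(58), -1)), Mul(-4604, Pow(-907, -1))) = Add(Mul(-2618, Pow(Pow(58, -1), -1)), Mul(-4604, Pow(-907, -1))) = Add(Mul(-2618, Pow(Rational(1, 58), -1)), Mul(-4604, Rational(-1, 907))) = Add(Mul(-2618, 58), Rational(4604, 907)) = Add(-151844, Rational(4604, 907)) = Rational(-137717904, 907)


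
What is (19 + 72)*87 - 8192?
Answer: -275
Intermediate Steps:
(19 + 72)*87 - 8192 = 91*87 - 8192 = 7917 - 8192 = -275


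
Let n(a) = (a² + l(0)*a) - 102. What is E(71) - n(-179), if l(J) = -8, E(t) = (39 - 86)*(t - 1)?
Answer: -36661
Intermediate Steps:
E(t) = 47 - 47*t (E(t) = -47*(-1 + t) = 47 - 47*t)
n(a) = -102 + a² - 8*a (n(a) = (a² - 8*a) - 102 = -102 + a² - 8*a)
E(71) - n(-179) = (47 - 47*71) - (-102 + (-179)² - 8*(-179)) = (47 - 3337) - (-102 + 32041 + 1432) = -3290 - 1*33371 = -3290 - 33371 = -36661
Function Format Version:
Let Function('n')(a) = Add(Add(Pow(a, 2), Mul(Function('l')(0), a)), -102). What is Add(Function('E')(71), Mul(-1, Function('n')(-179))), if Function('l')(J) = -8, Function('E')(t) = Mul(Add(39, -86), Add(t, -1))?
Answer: -36661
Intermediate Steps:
Function('E')(t) = Add(47, Mul(-47, t)) (Function('E')(t) = Mul(-47, Add(-1, t)) = Add(47, Mul(-47, t)))
Function('n')(a) = Add(-102, Pow(a, 2), Mul(-8, a)) (Function('n')(a) = Add(Add(Pow(a, 2), Mul(-8, a)), -102) = Add(-102, Pow(a, 2), Mul(-8, a)))
Add(Function('E')(71), Mul(-1, Function('n')(-179))) = Add(Add(47, Mul(-47, 71)), Mul(-1, Add(-102, Pow(-179, 2), Mul(-8, -179)))) = Add(Add(47, -3337), Mul(-1, Add(-102, 32041, 1432))) = Add(-3290, Mul(-1, 33371)) = Add(-3290, -33371) = -36661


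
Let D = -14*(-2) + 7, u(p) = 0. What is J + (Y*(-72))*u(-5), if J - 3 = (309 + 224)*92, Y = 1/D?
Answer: 49039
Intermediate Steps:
D = 35 (D = 28 + 7 = 35)
Y = 1/35 ≈ 0.028571
J = 49039 (J = 3 + (309 + 224)*92 = 3 + 533*92 = 3 + 49036 = 49039)
J + (Y*(-72))*u(-5) = 49039 + ((1/35)*(-72))*0 = 49039 - 72/35*0 = 49039 + 0 = 49039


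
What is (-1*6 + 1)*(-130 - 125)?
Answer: 1275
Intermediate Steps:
(-1*6 + 1)*(-130 - 125) = (-6 + 1)*(-255) = -5*(-255) = 1275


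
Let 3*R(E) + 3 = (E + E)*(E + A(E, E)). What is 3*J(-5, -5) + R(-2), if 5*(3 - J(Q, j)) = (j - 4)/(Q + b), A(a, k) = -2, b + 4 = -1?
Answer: 1919/150 ≈ 12.793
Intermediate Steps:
b = -5 (b = -4 - 1 = -5)
R(E) = -1 + 2*E*(-2 + E)/3 (R(E) = -1 + ((E + E)*(E - 2))/3 = -1 + ((2*E)*(-2 + E))/3 = -1 + (2*E*(-2 + E))/3 = -1 + 2*E*(-2 + E)/3)
J(Q, j) = 3 - (-4 + j)/(5*(-5 + Q)) (J(Q, j) = 3 - (j - 4)/(5*(Q - 5)) = 3 - (-4 + j)/(5*(-5 + Q)))
3*J(-5, -5) + R(-2) = 3*((-71 - 1*(-5) + 15*(-5))/(5*(-5 - 5))) + (-1 - 4/3*(-2) + (⅔)*(-2)²) = 3*((⅕)*(-71 + 5 - 75)/(-10)) + (-1 + 8/3 + (⅔)*4) = 3*((⅕)*(-⅒)*(-141)) + (-1 + 8/3 + 8/3) = 3*(141/50) + 13/3 = 423/50 + 13/3 = 1919/150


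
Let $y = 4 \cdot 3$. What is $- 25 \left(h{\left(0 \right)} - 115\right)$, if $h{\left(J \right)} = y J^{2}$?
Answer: $2875$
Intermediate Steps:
$y = 12$
$h{\left(J \right)} = 12 J^{2}$
$- 25 \left(h{\left(0 \right)} - 115\right) = - 25 \left(12 \cdot 0^{2} - 115\right) = - 25 \left(12 \cdot 0 - 115\right) = - 25 \left(0 - 115\right) = \left(-25\right) \left(-115\right) = 2875$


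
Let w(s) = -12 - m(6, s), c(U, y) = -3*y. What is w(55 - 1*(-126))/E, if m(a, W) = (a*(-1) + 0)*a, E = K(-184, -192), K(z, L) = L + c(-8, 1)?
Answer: -8/65 ≈ -0.12308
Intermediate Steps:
K(z, L) = -3 + L (K(z, L) = L - 3*1 = L - 3 = -3 + L)
E = -195 (E = -3 - 192 = -195)
m(a, W) = -a² (m(a, W) = (-a + 0)*a = (-a)*a = -a²)
w(s) = 24 (w(s) = -12 - (-1)*6² = -12 - (-1)*36 = -12 - 1*(-36) = -12 + 36 = 24)
w(55 - 1*(-126))/E = 24/(-195) = 24*(-1/195) = -8/65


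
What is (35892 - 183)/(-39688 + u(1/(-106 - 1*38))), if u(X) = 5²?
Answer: -11903/13221 ≈ -0.90031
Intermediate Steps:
u(X) = 25
(35892 - 183)/(-39688 + u(1/(-106 - 1*38))) = (35892 - 183)/(-39688 + 25) = 35709/(-39663) = 35709*(-1/39663) = -11903/13221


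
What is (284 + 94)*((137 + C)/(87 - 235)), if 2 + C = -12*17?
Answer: 13041/74 ≈ 176.23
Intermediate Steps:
C = -206 (C = -2 - 12*17 = -2 - 204 = -206)
(284 + 94)*((137 + C)/(87 - 235)) = (284 + 94)*((137 - 206)/(87 - 235)) = 378*(-69/(-148)) = 378*(-69*(-1/148)) = 378*(69/148) = 13041/74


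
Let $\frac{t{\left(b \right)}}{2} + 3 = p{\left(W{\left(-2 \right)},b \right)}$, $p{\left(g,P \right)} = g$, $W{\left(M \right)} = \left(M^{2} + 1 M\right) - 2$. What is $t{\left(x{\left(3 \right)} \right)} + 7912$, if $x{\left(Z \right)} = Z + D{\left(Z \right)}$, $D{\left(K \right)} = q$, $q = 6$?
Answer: $7906$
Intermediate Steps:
$D{\left(K \right)} = 6$
$W{\left(M \right)} = -2 + M + M^{2}$ ($W{\left(M \right)} = \left(M^{2} + M\right) - 2 = \left(M + M^{2}\right) - 2 = -2 + M + M^{2}$)
$x{\left(Z \right)} = 6 + Z$ ($x{\left(Z \right)} = Z + 6 = 6 + Z$)
$t{\left(b \right)} = -6$ ($t{\left(b \right)} = -6 + 2 \left(-2 - 2 + \left(-2\right)^{2}\right) = -6 + 2 \left(-2 - 2 + 4\right) = -6 + 2 \cdot 0 = -6 + 0 = -6$)
$t{\left(x{\left(3 \right)} \right)} + 7912 = -6 + 7912 = 7906$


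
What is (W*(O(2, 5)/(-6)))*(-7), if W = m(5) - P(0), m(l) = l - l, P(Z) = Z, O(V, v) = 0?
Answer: 0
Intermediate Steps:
m(l) = 0
W = 0 (W = 0 - 1*0 = 0 + 0 = 0)
(W*(O(2, 5)/(-6)))*(-7) = (0*(0/(-6)))*(-7) = (0*(0*(-⅙)))*(-7) = (0*0)*(-7) = 0*(-7) = 0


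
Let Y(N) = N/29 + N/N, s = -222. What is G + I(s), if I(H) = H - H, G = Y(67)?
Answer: 96/29 ≈ 3.3103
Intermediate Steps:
Y(N) = 1 + N/29 (Y(N) = N*(1/29) + 1 = N/29 + 1 = 1 + N/29)
G = 96/29 (G = 1 + (1/29)*67 = 1 + 67/29 = 96/29 ≈ 3.3103)
I(H) = 0
G + I(s) = 96/29 + 0 = 96/29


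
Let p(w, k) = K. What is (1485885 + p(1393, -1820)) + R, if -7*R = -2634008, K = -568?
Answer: 13031227/7 ≈ 1.8616e+6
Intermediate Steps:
p(w, k) = -568
R = 2634008/7 (R = -⅐*(-2634008) = 2634008/7 ≈ 3.7629e+5)
(1485885 + p(1393, -1820)) + R = (1485885 - 568) + 2634008/7 = 1485317 + 2634008/7 = 13031227/7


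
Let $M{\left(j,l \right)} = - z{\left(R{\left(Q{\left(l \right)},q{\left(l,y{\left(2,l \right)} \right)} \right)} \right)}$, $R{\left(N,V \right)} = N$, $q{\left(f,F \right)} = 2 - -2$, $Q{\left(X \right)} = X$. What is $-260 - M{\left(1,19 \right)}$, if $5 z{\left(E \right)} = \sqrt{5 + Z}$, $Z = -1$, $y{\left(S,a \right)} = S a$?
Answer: $- \frac{1298}{5} \approx -259.6$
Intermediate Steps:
$q{\left(f,F \right)} = 4$ ($q{\left(f,F \right)} = 2 + 2 = 4$)
$z{\left(E \right)} = \frac{2}{5}$ ($z{\left(E \right)} = \frac{\sqrt{5 - 1}}{5} = \frac{\sqrt{4}}{5} = \frac{1}{5} \cdot 2 = \frac{2}{5}$)
$M{\left(j,l \right)} = - \frac{2}{5}$ ($M{\left(j,l \right)} = \left(-1\right) \frac{2}{5} = - \frac{2}{5}$)
$-260 - M{\left(1,19 \right)} = -260 - - \frac{2}{5} = -260 + \frac{2}{5} = - \frac{1298}{5}$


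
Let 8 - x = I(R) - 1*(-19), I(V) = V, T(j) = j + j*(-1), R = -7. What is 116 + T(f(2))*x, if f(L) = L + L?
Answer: 116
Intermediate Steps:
f(L) = 2*L
T(j) = 0 (T(j) = j - j = 0)
x = -4 (x = 8 - (-7 - 1*(-19)) = 8 - (-7 + 19) = 8 - 1*12 = 8 - 12 = -4)
116 + T(f(2))*x = 116 + 0*(-4) = 116 + 0 = 116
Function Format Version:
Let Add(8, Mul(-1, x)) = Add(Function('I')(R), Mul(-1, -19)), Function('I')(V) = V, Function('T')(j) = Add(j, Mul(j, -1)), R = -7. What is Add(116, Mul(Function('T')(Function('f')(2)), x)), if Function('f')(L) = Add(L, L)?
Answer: 116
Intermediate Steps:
Function('f')(L) = Mul(2, L)
Function('T')(j) = 0 (Function('T')(j) = Add(j, Mul(-1, j)) = 0)
x = -4 (x = Add(8, Mul(-1, Add(-7, Mul(-1, -19)))) = Add(8, Mul(-1, Add(-7, 19))) = Add(8, Mul(-1, 12)) = Add(8, -12) = -4)
Add(116, Mul(Function('T')(Function('f')(2)), x)) = Add(116, Mul(0, -4)) = Add(116, 0) = 116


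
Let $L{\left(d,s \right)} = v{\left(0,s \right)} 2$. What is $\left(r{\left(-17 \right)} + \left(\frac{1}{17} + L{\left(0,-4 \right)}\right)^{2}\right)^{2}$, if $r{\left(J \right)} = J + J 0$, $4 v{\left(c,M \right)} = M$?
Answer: $\frac{14622976}{83521} \approx 175.08$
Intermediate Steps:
$v{\left(c,M \right)} = \frac{M}{4}$
$L{\left(d,s \right)} = \frac{s}{2}$ ($L{\left(d,s \right)} = \frac{s}{4} \cdot 2 = \frac{s}{2}$)
$r{\left(J \right)} = J$ ($r{\left(J \right)} = J + 0 = J$)
$\left(r{\left(-17 \right)} + \left(\frac{1}{17} + L{\left(0,-4 \right)}\right)^{2}\right)^{2} = \left(-17 + \left(\frac{1}{17} + \frac{1}{2} \left(-4\right)\right)^{2}\right)^{2} = \left(-17 + \left(\frac{1}{17} - 2\right)^{2}\right)^{2} = \left(-17 + \left(- \frac{33}{17}\right)^{2}\right)^{2} = \left(-17 + \frac{1089}{289}\right)^{2} = \left(- \frac{3824}{289}\right)^{2} = \frac{14622976}{83521}$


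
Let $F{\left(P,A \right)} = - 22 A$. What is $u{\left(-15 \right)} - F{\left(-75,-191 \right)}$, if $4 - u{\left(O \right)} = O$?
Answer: $-4183$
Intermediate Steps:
$u{\left(O \right)} = 4 - O$
$u{\left(-15 \right)} - F{\left(-75,-191 \right)} = \left(4 - -15\right) - \left(-22\right) \left(-191\right) = \left(4 + 15\right) - 4202 = 19 - 4202 = -4183$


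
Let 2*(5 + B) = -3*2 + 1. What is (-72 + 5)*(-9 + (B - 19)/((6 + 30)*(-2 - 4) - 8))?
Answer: 266593/448 ≈ 595.07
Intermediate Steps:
B = -15/2 (B = -5 + (-3*2 + 1)/2 = -5 + (-6 + 1)/2 = -5 + (½)*(-5) = -5 - 5/2 = -15/2 ≈ -7.5000)
(-72 + 5)*(-9 + (B - 19)/((6 + 30)*(-2 - 4) - 8)) = (-72 + 5)*(-9 + (-15/2 - 19)/((6 + 30)*(-2 - 4) - 8)) = -67*(-9 - 53/(2*(36*(-6) - 8))) = -67*(-9 - 53/(2*(-216 - 8))) = -67*(-9 - 53/2/(-224)) = -67*(-9 - 53/2*(-1/224)) = -67*(-9 + 53/448) = -67*(-3979/448) = 266593/448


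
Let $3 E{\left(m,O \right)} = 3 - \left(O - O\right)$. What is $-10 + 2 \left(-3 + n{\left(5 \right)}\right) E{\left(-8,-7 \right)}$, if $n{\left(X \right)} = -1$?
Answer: $-18$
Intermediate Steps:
$E{\left(m,O \right)} = 1$ ($E{\left(m,O \right)} = \frac{3 - \left(O - O\right)}{3} = \frac{3 - 0}{3} = \frac{3 + 0}{3} = \frac{1}{3} \cdot 3 = 1$)
$-10 + 2 \left(-3 + n{\left(5 \right)}\right) E{\left(-8,-7 \right)} = -10 + 2 \left(-3 - 1\right) 1 = -10 + 2 \left(-4\right) 1 = -10 - 8 = -18$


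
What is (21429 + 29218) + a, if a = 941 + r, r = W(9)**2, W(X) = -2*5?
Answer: 51688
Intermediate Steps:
W(X) = -10
r = 100 (r = (-10)**2 = 100)
a = 1041 (a = 941 + 100 = 1041)
(21429 + 29218) + a = (21429 + 29218) + 1041 = 50647 + 1041 = 51688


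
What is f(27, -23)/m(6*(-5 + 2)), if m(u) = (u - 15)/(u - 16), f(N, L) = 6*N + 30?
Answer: 2176/11 ≈ 197.82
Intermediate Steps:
f(N, L) = 30 + 6*N
m(u) = (-15 + u)/(-16 + u)
f(27, -23)/m(6*(-5 + 2)) = (30 + 6*27)/(((-15 + 6*(-5 + 2))/(-16 + 6*(-5 + 2)))) = (30 + 162)/(((-15 + 6*(-3))/(-16 + 6*(-3)))) = 192/(((-15 - 18)/(-16 - 18))) = 192/((-33/(-34))) = 192/((-1/34*(-33))) = 192/(33/34) = 192*(34/33) = 2176/11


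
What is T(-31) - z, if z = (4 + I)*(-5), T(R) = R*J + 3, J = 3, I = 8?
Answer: -30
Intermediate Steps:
T(R) = 3 + 3*R (T(R) = R*3 + 3 = 3*R + 3 = 3 + 3*R)
z = -60 (z = (4 + 8)*(-5) = 12*(-5) = -60)
T(-31) - z = (3 + 3*(-31)) - 1*(-60) = (3 - 93) + 60 = -90 + 60 = -30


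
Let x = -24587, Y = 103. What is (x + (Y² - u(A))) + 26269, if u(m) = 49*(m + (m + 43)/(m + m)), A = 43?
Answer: 10135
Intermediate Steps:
u(m) = 49*m + 49*(43 + m)/(2*m) (u(m) = 49*(m + (43 + m)/((2*m))) = 49*(m + (43 + m)*(1/(2*m))) = 49*(m + (43 + m)/(2*m)) = 49*m + 49*(43 + m)/(2*m))
(x + (Y² - u(A))) + 26269 = (-24587 + (103² - (49/2 + 49*43 + (2107/2)/43))) + 26269 = (-24587 + (10609 - (49/2 + 2107 + (2107/2)*(1/43)))) + 26269 = (-24587 + (10609 - (49/2 + 2107 + 49/2))) + 26269 = (-24587 + (10609 - 1*2156)) + 26269 = (-24587 + (10609 - 2156)) + 26269 = (-24587 + 8453) + 26269 = -16134 + 26269 = 10135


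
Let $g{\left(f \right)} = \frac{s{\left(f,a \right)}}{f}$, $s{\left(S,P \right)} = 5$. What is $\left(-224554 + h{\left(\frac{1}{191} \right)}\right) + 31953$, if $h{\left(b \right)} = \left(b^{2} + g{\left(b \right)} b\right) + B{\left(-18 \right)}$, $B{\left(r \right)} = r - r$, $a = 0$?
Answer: $- \frac{7026094675}{36481} \approx -1.926 \cdot 10^{5}$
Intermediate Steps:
$g{\left(f \right)} = \frac{5}{f}$
$B{\left(r \right)} = 0$
$h{\left(b \right)} = 5 + b^{2}$ ($h{\left(b \right)} = \left(b^{2} + \frac{5}{b} b\right) + 0 = \left(b^{2} + 5\right) + 0 = \left(5 + b^{2}\right) + 0 = 5 + b^{2}$)
$\left(-224554 + h{\left(\frac{1}{191} \right)}\right) + 31953 = \left(-224554 + \left(5 + \left(\frac{1}{191}\right)^{2}\right)\right) + 31953 = \left(-224554 + \left(5 + \frac{1}{36481}\right)\right) + 31953 = \left(-224554 + \frac{182406}{36481}\right) + 31953 = - \frac{8191772068}{36481} + 31953 = - \frac{7026094675}{36481}$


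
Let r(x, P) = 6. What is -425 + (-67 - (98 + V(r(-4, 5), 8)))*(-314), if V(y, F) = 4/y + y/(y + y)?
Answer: 155254/3 ≈ 51751.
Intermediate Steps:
V(y, F) = ½ + 4/y (V(y, F) = 4/y + y/((2*y)) = 4/y + y*(1/(2*y)) = 4/y + ½ = ½ + 4/y)
-425 + (-67 - (98 + V(r(-4, 5), 8)))*(-314) = -425 + (-67 - (98 + (½)*(8 + 6)/6))*(-314) = -425 + (-67 - (98 + (½)*(⅙)*14))*(-314) = -425 + (-67 - (98 + 7/6))*(-314) = -425 + (-67 - 1*595/6)*(-314) = -425 + (-67 - 595/6)*(-314) = -425 - 997/6*(-314) = -425 + 156529/3 = 155254/3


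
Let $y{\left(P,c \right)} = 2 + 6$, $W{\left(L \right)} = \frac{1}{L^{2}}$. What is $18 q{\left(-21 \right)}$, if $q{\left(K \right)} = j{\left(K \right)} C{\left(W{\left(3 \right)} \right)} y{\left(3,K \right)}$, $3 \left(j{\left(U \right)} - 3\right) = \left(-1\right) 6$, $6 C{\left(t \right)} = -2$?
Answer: $-48$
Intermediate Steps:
$W{\left(L \right)} = \frac{1}{L^{2}}$
$C{\left(t \right)} = - \frac{1}{3}$ ($C{\left(t \right)} = \frac{1}{6} \left(-2\right) = - \frac{1}{3}$)
$y{\left(P,c \right)} = 8$
$j{\left(U \right)} = 1$ ($j{\left(U \right)} = 3 + \frac{\left(-1\right) 6}{3} = 3 + \frac{1}{3} \left(-6\right) = 3 - 2 = 1$)
$q{\left(K \right)} = - \frac{8}{3}$ ($q{\left(K \right)} = 1 \left(- \frac{1}{3}\right) 8 = \left(- \frac{1}{3}\right) 8 = - \frac{8}{3}$)
$18 q{\left(-21 \right)} = 18 \left(- \frac{8}{3}\right) = -48$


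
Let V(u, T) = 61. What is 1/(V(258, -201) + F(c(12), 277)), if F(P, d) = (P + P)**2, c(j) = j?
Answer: 1/637 ≈ 0.0015699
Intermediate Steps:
F(P, d) = 4*P**2 (F(P, d) = (2*P)**2 = 4*P**2)
1/(V(258, -201) + F(c(12), 277)) = 1/(61 + 4*12**2) = 1/(61 + 4*144) = 1/(61 + 576) = 1/637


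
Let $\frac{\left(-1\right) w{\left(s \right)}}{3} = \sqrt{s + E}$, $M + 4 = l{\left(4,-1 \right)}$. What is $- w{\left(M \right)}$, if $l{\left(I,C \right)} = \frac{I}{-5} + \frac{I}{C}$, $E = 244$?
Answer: $\frac{42 \sqrt{30}}{5} \approx 46.009$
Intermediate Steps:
$l{\left(I,C \right)} = - \frac{I}{5} + \frac{I}{C}$ ($l{\left(I,C \right)} = I \left(- \frac{1}{5}\right) + \frac{I}{C} = - \frac{I}{5} + \frac{I}{C}$)
$M = - \frac{44}{5}$ ($M = -4 + \left(\left(- \frac{1}{5}\right) 4 + \frac{4}{-1}\right) = -4 + \left(- \frac{4}{5} + 4 \left(-1\right)\right) = -4 - \frac{24}{5} = - \frac{44}{5} \approx -8.8$)
$w{\left(s \right)} = - 3 \sqrt{244 + s}$ ($w{\left(s \right)} = - 3 \sqrt{s + 244} = - 3 \sqrt{244 + s}$)
$- w{\left(M \right)} = - \left(-3\right) \sqrt{244 - \frac{44}{5}} = - \left(-3\right) \sqrt{\frac{1176}{5}} = - \left(-3\right) \frac{14 \sqrt{30}}{5} = - \frac{\left(-42\right) \sqrt{30}}{5} = \frac{42 \sqrt{30}}{5}$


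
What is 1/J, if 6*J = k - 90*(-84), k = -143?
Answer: 6/7417 ≈ 0.00080895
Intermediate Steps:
J = 7417/6 (J = (-143 - 90*(-84))/6 = (-143 + 7560)/6 = (⅙)*7417 = 7417/6 ≈ 1236.2)
1/J = 1/(7417/6) = 6/7417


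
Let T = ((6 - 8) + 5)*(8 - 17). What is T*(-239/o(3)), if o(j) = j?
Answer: 2151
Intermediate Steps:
T = -27 (T = (-2 + 5)*(-9) = 3*(-9) = -27)
T*(-239/o(3)) = -(-6453)/3 = -27*(-239/3) = 2151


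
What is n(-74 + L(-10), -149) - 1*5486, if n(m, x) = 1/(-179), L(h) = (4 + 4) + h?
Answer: -981995/179 ≈ -5486.0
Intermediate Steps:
L(h) = 8 + h
n(m, x) = -1/179
n(-74 + L(-10), -149) - 1*5486 = -1/179 - 1*5486 = -1/179 - 5486 = -981995/179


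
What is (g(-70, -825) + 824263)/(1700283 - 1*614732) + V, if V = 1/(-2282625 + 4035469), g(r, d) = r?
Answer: 1444682840443/1902801557044 ≈ 0.75924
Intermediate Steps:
V = 1/1752844 ≈ 5.7050e-7
(g(-70, -825) + 824263)/(1700283 - 1*614732) + V = (-70 + 824263)/(1700283 - 1*614732) + 1/1752844 = 824193/(1700283 - 614732) + 1/1752844 = 824193/1085551 + 1/1752844 = 1444682840443/1902801557044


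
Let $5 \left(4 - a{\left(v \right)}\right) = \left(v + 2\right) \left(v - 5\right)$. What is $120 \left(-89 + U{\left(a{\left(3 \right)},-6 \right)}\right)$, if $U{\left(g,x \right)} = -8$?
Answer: $-11640$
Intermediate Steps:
$a{\left(v \right)} = 4 - \frac{\left(-5 + v\right) \left(2 + v\right)}{5}$ ($a{\left(v \right)} = 4 - \frac{\left(v + 2\right) \left(v - 5\right)}{5} = 4 - \frac{\left(2 + v\right) \left(-5 + v\right)}{5} = 4 - \frac{\left(-5 + v\right) \left(2 + v\right)}{5}$)
$120 \left(-89 + U{\left(a{\left(3 \right)},-6 \right)}\right) = 120 \left(-89 - 8\right) = 120 \left(-97\right) = -11640$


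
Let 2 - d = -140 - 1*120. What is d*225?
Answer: 58950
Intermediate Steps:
d = 262 (d = 2 - (-140 - 1*120) = 2 - (-140 - 120) = 2 - 1*(-260) = 2 + 260 = 262)
d*225 = 262*225 = 58950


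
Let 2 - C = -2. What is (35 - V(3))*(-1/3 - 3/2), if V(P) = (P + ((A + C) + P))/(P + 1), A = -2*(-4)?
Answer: -671/12 ≈ -55.917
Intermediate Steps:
C = 4 (C = 2 - 1*(-2) = 2 + 2 = 4)
A = 8
V(P) = (12 + 2*P)/(1 + P) (V(P) = (P + ((8 + 4) + P))/(P + 1) = (P + (12 + P))/(1 + P) = (12 + 2*P)/(1 + P))
(35 - V(3))*(-1/3 - 3/2) = (35 - 2*(6 + 3)/(1 + 3))*(-1/3 - 3/2) = (35 - 2*9/4)*(-1*⅓ - 3*½) = (35 - 2*9/4)*(-⅓ - 3/2) = (35 - 1*9/2)*(-11/6) = (35 - 9/2)*(-11/6) = (61/2)*(-11/6) = -671/12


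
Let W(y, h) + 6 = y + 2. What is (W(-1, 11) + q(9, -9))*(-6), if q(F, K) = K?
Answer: 84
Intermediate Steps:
W(y, h) = -4 + y (W(y, h) = -6 + (y + 2) = -6 + (2 + y) = -4 + y)
(W(-1, 11) + q(9, -9))*(-6) = ((-4 - 1) - 9)*(-6) = (-5 - 9)*(-6) = -14*(-6) = 84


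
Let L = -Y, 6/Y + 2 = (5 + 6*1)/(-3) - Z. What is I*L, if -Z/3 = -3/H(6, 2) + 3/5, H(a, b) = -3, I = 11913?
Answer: 1072170/13 ≈ 82475.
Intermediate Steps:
Z = -24/5 (Z = -3*(-3/(-3) + 3/5) = -3*(-3*(-⅓) + 3*(⅕)) = -3*(1 + ⅗) = -3*8/5 = -24/5 ≈ -4.8000)
Y = -90/13 (Y = 6/(-2 + ((5 + 6*1)/(-3) - 1*(-24/5))) = 6/(-2 + ((5 + 6)*(-⅓) + 24/5)) = 6/(-2 + (11*(-⅓) + 24/5)) = 6/(-2 + (-11/3 + 24/5)) = 6/(-2 + 17/15) = 6/(-13/15) = 6*(-15/13) = -90/13 ≈ -6.9231)
L = 90/13 (L = -1*(-90/13) = 90/13 ≈ 6.9231)
I*L = 11913*(90/13) = 1072170/13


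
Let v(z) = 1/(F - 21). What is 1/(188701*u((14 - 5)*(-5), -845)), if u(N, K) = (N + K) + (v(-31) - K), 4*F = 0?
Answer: -21/178511146 ≈ -1.1764e-7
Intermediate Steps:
F = 0 (F = (1/4)*0 = 0)
v(z) = -1/21 (v(z) = 1/(0 - 21) = 1/(-21) = -1/21)
u(N, K) = -1/21 + N (u(N, K) = (N + K) + (-1/21 - K) = (K + N) + (-1/21 - K) = -1/21 + N)
1/(188701*u((14 - 5)*(-5), -845)) = 1/(188701*(-1/21 + (14 - 5)*(-5))) = 1/(188701*(-1/21 + 9*(-5))) = 1/(188701*(-1/21 - 45)) = 1/(188701*(-946/21)) = (1/188701)*(-21/946) = -21/178511146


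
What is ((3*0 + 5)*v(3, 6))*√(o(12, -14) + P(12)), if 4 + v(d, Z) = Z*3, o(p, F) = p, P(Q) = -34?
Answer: 70*I*√22 ≈ 328.33*I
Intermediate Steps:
v(d, Z) = -4 + 3*Z (v(d, Z) = -4 + Z*3 = -4 + 3*Z)
((3*0 + 5)*v(3, 6))*√(o(12, -14) + P(12)) = ((3*0 + 5)*(-4 + 3*6))*√(12 - 34) = ((0 + 5)*(-4 + 18))*√(-22) = (5*14)*(I*√22) = 70*(I*√22) = 70*I*√22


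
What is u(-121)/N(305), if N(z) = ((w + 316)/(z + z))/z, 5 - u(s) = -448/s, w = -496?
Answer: -2920985/2178 ≈ -1341.1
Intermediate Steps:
u(s) = 5 + 448/s (u(s) = 5 - (-448)/s = 5 + 448/s)
N(z) = -90/z² (N(z) = ((-496 + 316)/(z + z))/z = (-180*1/(2*z))/z = (-90/z)/z = -90/z²)
u(-121)/N(305) = (5 + 448/(-121))/((-90/305²)) = (5 + 448*(-1/121))/((-90*1/93025)) = (5 - 448/121)/(-18/18605) = (157/121)*(-18605/18) = -2920985/2178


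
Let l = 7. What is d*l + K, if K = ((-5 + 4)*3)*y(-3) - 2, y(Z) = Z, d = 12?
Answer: 91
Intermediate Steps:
K = 7 (K = ((-5 + 4)*3)*(-3) - 2 = -1*3*(-3) - 2 = -3*(-3) - 2 = 9 - 2 = 7)
d*l + K = 12*7 + 7 = 84 + 7 = 91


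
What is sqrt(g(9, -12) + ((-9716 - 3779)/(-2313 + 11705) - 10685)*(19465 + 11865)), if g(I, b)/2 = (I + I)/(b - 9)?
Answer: I*sqrt(90445213118202586)/16436 ≈ 18298.0*I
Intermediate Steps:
g(I, b) = 4*I/(-9 + b) (g(I, b) = 2*((I + I)/(b - 9)) = 2*((2*I)/(-9 + b)) = 2*(2*I/(-9 + b)) = 4*I/(-9 + b))
sqrt(g(9, -12) + ((-9716 - 3779)/(-2313 + 11705) - 10685)*(19465 + 11865)) = sqrt(4*9/(-9 - 12) + ((-9716 - 3779)/(-2313 + 11705) - 10685)*(19465 + 11865)) = sqrt(4*9/(-21) + (-13495/9392 - 10685)*31330) = sqrt(4*9*(-1/21) + (-13495*1/9392 - 10685)*31330) = sqrt(-12/7 + (-13495/9392 - 10685)*31330) = sqrt(-12/7 - 100367015/9392*31330) = sqrt(-12/7 - 1572249289975/4696) = sqrt(-11005745086177/32872) = I*sqrt(90445213118202586)/16436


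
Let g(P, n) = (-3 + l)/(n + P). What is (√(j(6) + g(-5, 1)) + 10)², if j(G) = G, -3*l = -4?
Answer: (60 + √231)²/36 ≈ 157.08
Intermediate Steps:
l = 4/3 (l = -⅓*(-4) = 4/3 ≈ 1.3333)
g(P, n) = -5/(3*(P + n)) (g(P, n) = (-3 + 4/3)/(n + P) = -5/(3*(P + n)))
(√(j(6) + g(-5, 1)) + 10)² = (√(6 - 5/(3*(-5) + 3*1)) + 10)² = (√(6 - 5/(-15 + 3)) + 10)² = (√(6 - 5/(-12)) + 10)² = (√(6 - 5*(-1/12)) + 10)² = (√(6 + 5/12) + 10)² = (√(77/12) + 10)² = (√231/6 + 10)² = (10 + √231/6)²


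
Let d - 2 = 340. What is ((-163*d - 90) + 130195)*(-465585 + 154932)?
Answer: -23099846427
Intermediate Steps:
d = 342 (d = 2 + 340 = 342)
((-163*d - 90) + 130195)*(-465585 + 154932) = ((-163*342 - 90) + 130195)*(-465585 + 154932) = ((-55746 - 90) + 130195)*(-310653) = (-55836 + 130195)*(-310653) = 74359*(-310653) = -23099846427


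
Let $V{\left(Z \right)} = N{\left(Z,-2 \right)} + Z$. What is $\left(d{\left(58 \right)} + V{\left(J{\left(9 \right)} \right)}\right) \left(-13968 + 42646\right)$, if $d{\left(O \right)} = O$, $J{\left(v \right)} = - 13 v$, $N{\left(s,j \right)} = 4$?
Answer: $-1577290$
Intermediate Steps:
$V{\left(Z \right)} = 4 + Z$
$\left(d{\left(58 \right)} + V{\left(J{\left(9 \right)} \right)}\right) \left(-13968 + 42646\right) = \left(58 + \left(4 - 117\right)\right) \left(-13968 + 42646\right) = \left(58 + \left(4 - 117\right)\right) 28678 = \left(58 - 113\right) 28678 = \left(-55\right) 28678 = -1577290$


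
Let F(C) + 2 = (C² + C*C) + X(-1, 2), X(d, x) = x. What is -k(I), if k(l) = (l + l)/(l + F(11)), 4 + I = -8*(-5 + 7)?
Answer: 20/111 ≈ 0.18018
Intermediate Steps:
I = -20 (I = -4 - 8*(-5 + 7) = -4 - 8*2 = -4 - 16 = -20)
F(C) = 2*C² (F(C) = -2 + ((C² + C*C) + 2) = -2 + ((C² + C²) + 2) = -2 + (2*C² + 2) = -2 + (2 + 2*C²) = 2*C²)
k(l) = 2*l/(242 + l) (k(l) = (l + l)/(l + 2*11²) = (2*l)/(l + 2*121) = (2*l)/(l + 242) = (2*l)/(242 + l) = 2*l/(242 + l))
-k(I) = -2*(-20)/(242 - 20) = -2*(-20)/222 = -1*(-20/111) = 20/111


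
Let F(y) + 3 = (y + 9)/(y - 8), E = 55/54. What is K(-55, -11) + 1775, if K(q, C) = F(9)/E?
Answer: 19687/11 ≈ 1789.7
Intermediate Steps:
E = 55/54 (E = 55*(1/54) = 55/54 ≈ 1.0185)
F(y) = -3 + (9 + y)/(-8 + y) (F(y) = -3 + (y + 9)/(y - 8) = -3 + (9 + y)/(-8 + y))
K(q, C) = 162/11 (K(q, C) = ((33 - 2*9)/(-8 + 9))/(55/54) = ((33 - 18)/1)*(54/55) = (1*15)*(54/55) = 15*(54/55) = 162/11)
K(-55, -11) + 1775 = 162/11 + 1775 = 19687/11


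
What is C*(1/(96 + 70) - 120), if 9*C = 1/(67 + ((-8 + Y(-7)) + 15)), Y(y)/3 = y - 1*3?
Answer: -19919/65736 ≈ -0.30302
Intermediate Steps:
Y(y) = -9 + 3*y (Y(y) = 3*(y - 1*3) = 3*(y - 3) = 3*(-3 + y) = -9 + 3*y)
C = 1/396 (C = 1/(9*(67 + ((-8 + (-9 + 3*(-7))) + 15))) = 1/(9*(67 + ((-8 + (-9 - 21)) + 15))) = 1/(9*(67 + ((-8 - 30) + 15))) = 1/(9*(67 + (-38 + 15))) = 1/(9*(67 - 23)) = (⅑)/44 = (⅑)*(1/44) = 1/396 ≈ 0.0025253)
C*(1/(96 + 70) - 120) = (1/(96 + 70) - 120)/396 = (1/166 - 120)/396 = (1/396)*(-19919/166) = -19919/65736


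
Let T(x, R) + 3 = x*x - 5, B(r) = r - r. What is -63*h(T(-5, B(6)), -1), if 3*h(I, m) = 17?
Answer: -357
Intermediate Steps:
B(r) = 0
T(x, R) = -8 + x**2 (T(x, R) = -3 + (x*x - 5) = -3 + (x**2 - 5) = -3 + (-5 + x**2) = -8 + x**2)
h(I, m) = 17/3 (h(I, m) = (1/3)*17 = 17/3)
-63*h(T(-5, B(6)), -1) = -63*17/3 = -357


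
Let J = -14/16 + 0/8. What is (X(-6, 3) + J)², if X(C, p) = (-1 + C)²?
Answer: 148225/64 ≈ 2316.0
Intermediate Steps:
J = -7/8 (J = -14*1/16 + 0*(⅛) = -7/8 + 0 = -7/8 ≈ -0.87500)
(X(-6, 3) + J)² = ((-1 - 6)² - 7/8)² = ((-7)² - 7/8)² = (49 - 7/8)² = (385/8)² = 148225/64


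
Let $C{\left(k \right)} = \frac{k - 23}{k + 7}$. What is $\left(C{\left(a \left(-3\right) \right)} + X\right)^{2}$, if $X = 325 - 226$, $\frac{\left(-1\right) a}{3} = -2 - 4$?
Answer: $\frac{22372900}{2209} \approx 10128.0$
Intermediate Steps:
$a = 18$ ($a = - 3 \left(-2 - 4\right) = \left(-3\right) \left(-6\right) = 18$)
$C{\left(k \right)} = \frac{-23 + k}{7 + k}$
$X = 99$ ($X = 325 - 226 = 99$)
$\left(C{\left(a \left(-3\right) \right)} + X\right)^{2} = \left(\frac{-23 + 18 \left(-3\right)}{7 + 18 \left(-3\right)} + 99\right)^{2} = \left(\frac{-23 - 54}{7 - 54} + 99\right)^{2} = \left(\frac{1}{-47} \left(-77\right) + 99\right)^{2} = \left(\left(- \frac{1}{47}\right) \left(-77\right) + 99\right)^{2} = \left(\frac{77}{47} + 99\right)^{2} = \left(\frac{4730}{47}\right)^{2} = \frac{22372900}{2209}$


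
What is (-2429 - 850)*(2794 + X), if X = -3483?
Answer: 2259231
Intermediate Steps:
(-2429 - 850)*(2794 + X) = (-2429 - 850)*(2794 - 3483) = -3279*(-689) = 2259231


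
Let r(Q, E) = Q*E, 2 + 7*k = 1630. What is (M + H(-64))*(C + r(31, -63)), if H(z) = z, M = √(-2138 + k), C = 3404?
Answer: -92864 + 4353*I*√10374/7 ≈ -92864.0 + 63338.0*I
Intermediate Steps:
k = 1628/7 (k = -2/7 + (⅐)*1630 = -2/7 + 1630/7 = 1628/7 ≈ 232.57)
M = 3*I*√10374/7 (M = √(-2138 + 1628/7) = √(-13338/7) = 3*I*√10374/7 ≈ 43.651*I)
r(Q, E) = E*Q
(M + H(-64))*(C + r(31, -63)) = (3*I*√10374/7 - 64)*(3404 - 63*31) = (-64 + 3*I*√10374/7)*(3404 - 1953) = (-64 + 3*I*√10374/7)*1451 = -92864 + 4353*I*√10374/7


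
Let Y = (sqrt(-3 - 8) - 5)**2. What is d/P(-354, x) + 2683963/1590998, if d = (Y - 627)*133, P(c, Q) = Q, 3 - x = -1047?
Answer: -4531939814/59662425 - 19*I*sqrt(11)/15 ≈ -75.96 - 4.2011*I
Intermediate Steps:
x = 1050 (x = 3 - 1*(-1047) = 3 + 1047 = 1050)
Y = (-5 + I*sqrt(11))**2 (Y = (sqrt(-11) - 5)**2 = (I*sqrt(11) - 5)**2 = (-5 + I*sqrt(11))**2 ≈ 14.0 - 33.166*I)
d = -83391 + 133*(5 - I*sqrt(11))**2 (d = ((5 - I*sqrt(11))**2 - 627)*133 = (-627 + (5 - I*sqrt(11))**2)*133 = -83391 + 133*(5 - I*sqrt(11))**2 ≈ -81529.0 - 4411.1*I)
d/P(-354, x) + 2683963/1590998 = (-81529 - 1330*I*sqrt(11))/1050 + 2683963/1590998 = (-81529 - 1330*I*sqrt(11))*(1/1050) + 2683963*(1/1590998) = (-11647/150 - 19*I*sqrt(11)/15) + 2683963/1590998 = -4531939814/59662425 - 19*I*sqrt(11)/15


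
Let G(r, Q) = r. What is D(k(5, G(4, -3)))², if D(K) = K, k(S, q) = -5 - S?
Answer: 100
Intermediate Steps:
D(k(5, G(4, -3)))² = (-5 - 1*5)² = (-5 - 5)² = (-10)² = 100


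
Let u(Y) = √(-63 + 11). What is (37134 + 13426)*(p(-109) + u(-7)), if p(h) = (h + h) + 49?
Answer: -8544640 + 101120*I*√13 ≈ -8.5446e+6 + 3.6459e+5*I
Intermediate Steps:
u(Y) = 2*I*√13 (u(Y) = √(-52) = 2*I*√13)
p(h) = 49 + 2*h (p(h) = 2*h + 49 = 49 + 2*h)
(37134 + 13426)*(p(-109) + u(-7)) = (37134 + 13426)*((49 + 2*(-109)) + 2*I*√13) = 50560*((49 - 218) + 2*I*√13) = 50560*(-169 + 2*I*√13) = -8544640 + 101120*I*√13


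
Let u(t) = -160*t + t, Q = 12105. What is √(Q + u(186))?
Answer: 3*I*√1941 ≈ 132.17*I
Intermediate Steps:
u(t) = -159*t
√(Q + u(186)) = √(12105 - 159*186) = √(12105 - 29574) = √(-17469) = 3*I*√1941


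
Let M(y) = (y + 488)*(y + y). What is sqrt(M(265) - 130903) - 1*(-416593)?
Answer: 416593 + sqrt(268187) ≈ 4.1711e+5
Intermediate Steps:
M(y) = 2*y*(488 + y) (M(y) = (488 + y)*(2*y) = 2*y*(488 + y))
sqrt(M(265) - 130903) - 1*(-416593) = sqrt(2*265*(488 + 265) - 130903) - 1*(-416593) = sqrt(2*265*753 - 130903) + 416593 = sqrt(399090 - 130903) + 416593 = sqrt(268187) + 416593 = 416593 + sqrt(268187)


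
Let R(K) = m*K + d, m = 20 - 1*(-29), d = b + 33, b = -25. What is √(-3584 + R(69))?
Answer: I*√195 ≈ 13.964*I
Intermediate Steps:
d = 8 (d = -25 + 33 = 8)
m = 49 (m = 20 + 29 = 49)
R(K) = 8 + 49*K (R(K) = 49*K + 8 = 8 + 49*K)
√(-3584 + R(69)) = √(-3584 + (8 + 49*69)) = √(-3584 + (8 + 3381)) = √(-3584 + 3389) = √(-195) = I*√195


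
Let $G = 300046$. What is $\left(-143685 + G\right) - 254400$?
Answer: $-98039$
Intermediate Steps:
$\left(-143685 + G\right) - 254400 = \left(-143685 + 300046\right) - 254400 = 156361 - 254400 = -98039$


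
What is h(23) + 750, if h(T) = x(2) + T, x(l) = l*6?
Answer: 785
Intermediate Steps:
x(l) = 6*l
h(T) = 12 + T (h(T) = 6*2 + T = 12 + T)
h(23) + 750 = (12 + 23) + 750 = 35 + 750 = 785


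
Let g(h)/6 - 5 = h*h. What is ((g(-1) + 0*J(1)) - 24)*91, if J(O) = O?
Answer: 1092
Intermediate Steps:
g(h) = 30 + 6*h² (g(h) = 30 + 6*(h*h) = 30 + 6*h²)
((g(-1) + 0*J(1)) - 24)*91 = (((30 + 6*(-1)²) + 0*1) - 24)*91 = (((30 + 6*1) + 0) - 24)*91 = (((30 + 6) + 0) - 24)*91 = ((36 + 0) - 24)*91 = (36 - 24)*91 = 12*91 = 1092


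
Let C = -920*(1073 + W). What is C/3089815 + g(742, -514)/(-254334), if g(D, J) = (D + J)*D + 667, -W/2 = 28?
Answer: -152549702561/157169001642 ≈ -0.97061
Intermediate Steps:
W = -56 (W = -2*28 = -56)
g(D, J) = 667 + D*(D + J) (g(D, J) = D*(D + J) + 667 = 667 + D*(D + J))
C = -935640 (C = -920*(1073 - 56) = -920*1017 = -935640)
C/3089815 + g(742, -514)/(-254334) = -935640/3089815 + (667 + 742² + 742*(-514))/(-254334) = -935640*1/3089815 + (667 + 550564 - 381388)*(-1/254334) = -187128/617963 + 169843*(-1/254334) = -187128/617963 - 169843/254334 = -152549702561/157169001642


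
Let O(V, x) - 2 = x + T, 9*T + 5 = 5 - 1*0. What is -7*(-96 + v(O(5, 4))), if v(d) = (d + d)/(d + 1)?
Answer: 660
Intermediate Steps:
T = 0 (T = -5/9 + (5 - 1*0)/9 = -5/9 + (5 + 0)/9 = -5/9 + (⅑)*5 = -5/9 + 5/9 = 0)
O(V, x) = 2 + x (O(V, x) = 2 + (x + 0) = 2 + x)
v(d) = 2*d/(1 + d) (v(d) = (2*d)/(1 + d) = 2*d/(1 + d))
-7*(-96 + v(O(5, 4))) = -7*(-96 + 2*(2 + 4)/(1 + (2 + 4))) = -7*(-96 + 2*6/(1 + 6)) = -7*(-96 + 2*6/7) = -7*(-96 + 2*6*(⅐)) = -7*(-96 + 12/7) = -7*(-660/7) = 660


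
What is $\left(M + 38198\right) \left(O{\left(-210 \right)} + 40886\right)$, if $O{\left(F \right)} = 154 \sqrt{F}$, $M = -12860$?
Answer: $1035969468 + 3902052 i \sqrt{210} \approx 1.036 \cdot 10^{9} + 5.6546 \cdot 10^{7} i$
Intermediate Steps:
$\left(M + 38198\right) \left(O{\left(-210 \right)} + 40886\right) = \left(-12860 + 38198\right) \left(154 \sqrt{-210} + 40886\right) = 25338 \left(154 i \sqrt{210} + 40886\right) = 25338 \left(40886 + 154 i \sqrt{210}\right) = 1035969468 + 3902052 i \sqrt{210}$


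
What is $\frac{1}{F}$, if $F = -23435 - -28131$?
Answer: $\frac{1}{4696} \approx 0.00021295$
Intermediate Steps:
$F = 4696$ ($F = -23435 + 28131 = 4696$)
$\frac{1}{F} = \frac{1}{4696}$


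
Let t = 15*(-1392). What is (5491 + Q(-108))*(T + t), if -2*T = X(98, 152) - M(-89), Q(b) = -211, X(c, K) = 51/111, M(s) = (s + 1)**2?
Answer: -3322727760/37 ≈ -8.9803e+7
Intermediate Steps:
M(s) = (1 + s)**2
X(c, K) = 17/37 (X(c, K) = 51*(1/111) = 17/37)
t = -20880
T = 286511/74 (T = -(17/37 - (1 - 89)**2)/2 = -(17/37 - 1*(-88)**2)/2 = -(17/37 - 1*7744)/2 = -(17/37 - 7744)/2 = -1/2*(-286511/37) = 286511/74 ≈ 3871.8)
(5491 + Q(-108))*(T + t) = (5491 - 211)*(286511/74 - 20880) = 5280*(-1258609/74) = -3322727760/37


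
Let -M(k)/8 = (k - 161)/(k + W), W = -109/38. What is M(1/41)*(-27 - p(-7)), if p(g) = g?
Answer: 13376000/1477 ≈ 9056.2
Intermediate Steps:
W = -109/38 (W = -109*1/38 = -109/38 ≈ -2.8684)
M(k) = -8*(-161 + k)/(-109/38 + k) (M(k) = -8*(k - 161)/(k - 109/38) = -8*(-161 + k)/(-109/38 + k))
M(1/41)*(-27 - p(-7)) = (304*(161 - 1/41)/(-109 + 38/41))*(-27 - 1*(-7)) = (304*(161 - 1*1/41)/(-109 + 38*(1/41)))*(-27 + 7) = (304*(161 - 1/41)/(-109 + 38/41))*(-20) = (304*(6600/41)/(-4431/41))*(-20) = (304*(-41/4431)*(6600/41))*(-20) = -668800/1477*(-20) = 13376000/1477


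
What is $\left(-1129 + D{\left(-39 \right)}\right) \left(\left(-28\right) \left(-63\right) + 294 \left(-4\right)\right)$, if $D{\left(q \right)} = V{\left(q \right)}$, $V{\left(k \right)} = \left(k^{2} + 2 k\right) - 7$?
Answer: $180516$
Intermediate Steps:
$V{\left(k \right)} = -7 + k^{2} + 2 k$
$D{\left(q \right)} = -7 + q^{2} + 2 q$
$\left(-1129 + D{\left(-39 \right)}\right) \left(\left(-28\right) \left(-63\right) + 294 \left(-4\right)\right) = \left(-1129 + \left(-7 + \left(-39\right)^{2} + 2 \left(-39\right)\right)\right) \left(\left(-28\right) \left(-63\right) + 294 \left(-4\right)\right) = \left(-1129 - -1436\right) \left(1764 - 1176\right) = \left(-1129 + 1436\right) 588 = 307 \cdot 588 = 180516$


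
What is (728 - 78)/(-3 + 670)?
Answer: 650/667 ≈ 0.97451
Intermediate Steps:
(728 - 78)/(-3 + 670) = 650/667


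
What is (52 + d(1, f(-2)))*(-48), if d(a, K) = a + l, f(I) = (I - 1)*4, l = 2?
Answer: -2640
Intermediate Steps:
f(I) = -4 + 4*I (f(I) = (-1 + I)*4 = -4 + 4*I)
d(a, K) = 2 + a (d(a, K) = a + 2 = 2 + a)
(52 + d(1, f(-2)))*(-48) = (52 + (2 + 1))*(-48) = (52 + 3)*(-48) = 55*(-48) = -2640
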